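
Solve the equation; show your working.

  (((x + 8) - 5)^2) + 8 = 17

Step 1. [(((x + 8) - 5)^2) + 8 = 17] 8 comes off first (subtract 8), so sub: ((x + 8) - 5)^2 = 9.
Step 2. [((x + 8) - 5)^2 = 9] √ both sides: 9 ≥ 0 gives two branches, so sqrt: (x + 8) - 5 = 3 or -3.
Step 3. [(x + 8) - 5 = 3 or -3] add 5: x sits inside (… - 5) ⇒ sub: x + 8 = 8 or 2.
Step 4. [x + 8 = 8 or 2] peel the +8: subtract 8 from each side. So sub: x = 0 or -6.

Answer: x ∈ {-6, 0}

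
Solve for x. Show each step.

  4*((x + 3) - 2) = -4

Step 1. [4*((x + 3) - 2) = -4] LHS = 4·(…); ÷4 both sides, so div: (x + 3) - 2 = -1.
Step 2. [(x + 3) - 2 = -1] -2 is outermost — add 2 both sides ⇒ sub: x + 3 = 1.
Step 3. [x + 3 = 1] subtract 3: x sits inside (… + 3). So sub: x = -2.

Answer: x ∈ {-2}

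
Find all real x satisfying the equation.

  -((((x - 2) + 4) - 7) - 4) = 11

Step 1. [-((((x - 2) + 4) - 7) - 4) = 11] LHS negated; negate both sides, so neg: (((x - 2) + 4) - 7) - 4 = -11.
Step 2. [(((x - 2) + 4) - 7) - 4 = -11] the outer -4 inverts by adding 4. So sub: ((x - 2) + 4) - 7 = -7.
Step 3. [((x - 2) + 4) - 7 = -7] add 7: x sits inside (… - 7). So sub: (x - 2) + 4 = 0.
Step 4. [(x - 2) + 4 = 0] +4 is outermost — subtract 4 both sides, so sub: x - 2 = -4.
Step 5. [x - 2 = -4] -2 is outermost — add 2 both sides. So sub: x = -2.

Answer: x ∈ {-2}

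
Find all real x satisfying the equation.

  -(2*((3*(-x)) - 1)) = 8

Step 1. [-(2*((3*(-x)) - 1)) = 8] flip signs both sides. So neg: 2*((3*(-x)) - 1) = -8.
Step 2. [2*((3*(-x)) - 1) = -8] LHS = 2·(…); ÷2 both sides. So div: (3*(-x)) - 1 = -4.
Step 3. [(3*(-x)) - 1 = -4] -1 is outermost — add 1 both sides, so sub: 3*(-x) = -3.
Step 4. [3*(-x) = -3] leading coefficient 3: divide by 3. So div: -x = -1.
Step 5. [-x = -1] flip signs both sides. So neg: x = 1.

Answer: x ∈ {1}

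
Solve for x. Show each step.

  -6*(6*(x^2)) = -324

Step 1. [-6*(6*(x^2)) = -324] LHS = -6·(…); ÷-6 both sides. So div: 6*(x^2) = 54.
Step 2. [6*(x^2) = 54] 6·(inner) — divide through by 6 ⇒ div: x^2 = 9.
Step 3. [x^2 = 9] LHS squared, RHS 9 ≥ 0: apply √ (±) ⇒ sqrt: x = 3 or -3.

Answer: x ∈ {-3, 3}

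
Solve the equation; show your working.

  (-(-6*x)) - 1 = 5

Step 1. [(-(-6*x)) - 1 = 5] add 1: x sits inside (… - 1) ⇒ sub: -(-6*x) = 6.
Step 2. [-(-6*x) = 6] flip signs both sides ⇒ neg: -6*x = -6.
Step 3. [-6*x = -6] leading coefficient -6: divide by -6, so div: x = 1.

Answer: x ∈ {1}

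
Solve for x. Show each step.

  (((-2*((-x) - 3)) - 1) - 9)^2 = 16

Step 1. [(((-2*((-x) - 3)) - 1) - 9)^2 = 16] 16 ≥ 0, LHS is (·)² — take ±√. So sqrt: ((-2*((-x) - 3)) - 1) - 9 = 4 or -4.
Step 2. [((-2*((-x) - 3)) - 1) - 9 = 4 or -4] -9 is outermost — add 9 both sides ⇒ sub: (-2*((-x) - 3)) - 1 = 13 or 5.
Step 3. [(-2*((-x) - 3)) - 1 = 13 or 5] 1 comes off first (add 1) ⇒ sub: -2*((-x) - 3) = 14 or 6.
Step 4. [-2*((-x) - 3) = 14 or 6] -2·(inner) — divide through by -2, so div: (-x) - 3 = -7 or -3.
Step 5. [(-x) - 3 = -7 or -3] peel the -3: add 3 from each side. So sub: -x = -4 or 0.
Step 6. [-x = -4 or 0] LHS negated; negate both sides ⇒ neg: x = 4 or 0.

Answer: x ∈ {0, 4}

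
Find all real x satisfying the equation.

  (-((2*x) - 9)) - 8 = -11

Step 1. [(-((2*x) - 9)) - 8 = -11] add 8: x sits inside (… - 8) ⇒ sub: -((2*x) - 9) = -3.
Step 2. [-((2*x) - 9) = -3] LHS negated; negate both sides. So neg: (2*x) - 9 = 3.
Step 3. [(2*x) - 9 = 3] peel the -9: add 9 from each side. So sub: 2*x = 12.
Step 4. [2*x = 12] 2 out front; divide by 2, so div: x = 6.

Answer: x ∈ {6}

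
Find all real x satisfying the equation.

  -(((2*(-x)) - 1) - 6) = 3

Step 1. [-(((2*(-x)) - 1) - 6) = 3] LHS negated; negate both sides. So neg: ((2*(-x)) - 1) - 6 = -3.
Step 2. [((2*(-x)) - 1) - 6 = -3] 6 comes off first (add 6). So sub: (2*(-x)) - 1 = 3.
Step 3. [(2*(-x)) - 1 = 3] the outer -1 inverts by adding 1. So sub: 2*(-x) = 4.
Step 4. [2*(-x) = 4] 2·(inner) — divide through by 2. So div: -x = 2.
Step 5. [-x = 2] LHS negated; negate both sides ⇒ neg: x = -2.

Answer: x ∈ {-2}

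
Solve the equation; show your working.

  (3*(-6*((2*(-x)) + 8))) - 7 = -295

Step 1. [(3*(-6*((2*(-x)) + 8))) - 7 = -295] -7 is outermost — add 7 both sides ⇒ sub: 3*(-6*((2*(-x)) + 8)) = -288.
Step 2. [3*(-6*((2*(-x)) + 8)) = -288] leading coefficient 3: divide by 3, so div: -6*((2*(-x)) + 8) = -96.
Step 3. [-6*((2*(-x)) + 8) = -96] divide by the outer -6. So div: (2*(-x)) + 8 = 16.
Step 4. [(2*(-x)) + 8 = 16] 2 | LHS and 2 | 16: pull 2 out. So factor: (-x) + 4 = 8.
Step 5. [(-x) + 4 = 8] peel the +4: subtract 4 from each side. So sub: -x = 4.
Step 6. [-x = 4] leading − — multiply by −1, so neg: x = -4.

Answer: x ∈ {-4}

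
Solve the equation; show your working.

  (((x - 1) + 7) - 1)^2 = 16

Step 1. [(((x - 1) + 7) - 1)^2 = 16] √ both sides: 16 ≥ 0 gives two branches. So sqrt: ((x - 1) + 7) - 1 = 4 or -4.
Step 2. [((x - 1) + 7) - 1 = 4 or -4] peel the -1: add 1 from each side. So sub: (x - 1) + 7 = 5 or -3.
Step 3. [(x - 1) + 7 = 5 or -3] subtract 7: x sits inside (… + 7). So sub: x - 1 = -2 or -10.
Step 4. [x - 1 = -2 or -10] add 1: x sits inside (… - 1). So sub: x = -1 or -9.

Answer: x ∈ {-9, -1}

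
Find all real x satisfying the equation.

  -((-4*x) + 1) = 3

Step 1. [-((-4*x) + 1) = 3] flip signs both sides, so neg: (-4*x) + 1 = -3.
Step 2. [(-4*x) + 1 = -3] the outer +1 inverts by subtracting 1, so sub: -4*x = -4.
Step 3. [-4*x = -4] LHS = -4·(…); ÷-4 both sides, so div: x = 1.

Answer: x ∈ {1}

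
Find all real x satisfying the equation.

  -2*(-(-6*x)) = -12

Step 1. [-2*(-(-6*x)) = -12] leading coefficient -2: divide by -2. So div: -(-6*x) = 6.
Step 2. [-(-6*x) = 6] flip signs both sides, so neg: -6*x = -6.
Step 3. [-6*x = -6] leading coefficient -6: divide by -6. So div: x = 1.

Answer: x ∈ {1}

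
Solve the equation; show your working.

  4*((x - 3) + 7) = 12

Step 1. [4*((x - 3) + 7) = 12] leading coefficient 4: divide by 4 ⇒ div: (x - 3) + 7 = 3.
Step 2. [(x - 3) + 7 = 3] 7 comes off first (subtract 7) ⇒ sub: x - 3 = -4.
Step 3. [x - 3 = -4] peel the -3: add 3 from each side ⇒ sub: x = -1.

Answer: x ∈ {-1}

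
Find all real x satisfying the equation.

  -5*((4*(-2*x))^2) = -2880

Step 1. [-5*((4*(-2*x))^2) = -2880] LHS = -5·(…); ÷-5 both sides. So div: (4*(-2*x))^2 = 576.
Step 2. [(4*(-2*x))^2 = 576] LHS squared, RHS 576 ≥ 0: apply √ (±). So sqrt: 4*(-2*x) = 24 or -24.
Step 3. [4*(-2*x) = 24 or -24] divide by the outer 4 ⇒ div: -2*x = 6 or -6.
Step 4. [-2*x = 6 or -6] leading coefficient -2: divide by -2. So div: x = -3 or 3.

Answer: x ∈ {-3, 3}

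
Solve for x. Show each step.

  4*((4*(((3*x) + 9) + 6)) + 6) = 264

Step 1. [4*((4*(((3*x) + 9) + 6)) + 6) = 264] 4·(inner) — divide through by 4. So div: (4*(((3*x) + 9) + 6)) + 6 = 66.
Step 2. [(4*(((3*x) + 9) + 6)) + 6 = 66] the outer +6 inverts by subtracting 6, so sub: 4*(((3*x) + 9) + 6) = 60.
Step 3. [4*(((3*x) + 9) + 6) = 60] leading coefficient 4: divide by 4 ⇒ div: ((3*x) + 9) + 6 = 15.
Step 4. [((3*x) + 9) + 6 = 15] +6 is outermost — subtract 6 both sides. So sub: (3*x) + 9 = 9.
Step 5. [(3*x) + 9 = 9] common factor 3 (LHS and 9) — divide through. So factor: x + 3 = 3.
Step 6. [x + 3 = 3] subtract 3: x sits inside (… + 3). So sub: x = 0.

Answer: x ∈ {0}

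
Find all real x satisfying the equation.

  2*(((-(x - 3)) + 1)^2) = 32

Step 1. [2*(((-(x - 3)) + 1)^2) = 32] leading coefficient 2: divide by 2. So div: ((-(x - 3)) + 1)^2 = 16.
Step 2. [((-(x - 3)) + 1)^2 = 16] 16 ≥ 0, LHS is (·)² — take ±√. So sqrt: (-(x - 3)) + 1 = 4 or -4.
Step 3. [(-(x - 3)) + 1 = 4 or -4] +1 is outermost — subtract 1 both sides ⇒ sub: -(x - 3) = 3 or -5.
Step 4. [-(x - 3) = 3 or -5] flip signs both sides. So neg: x - 3 = -3 or 5.
Step 5. [x - 3 = -3 or 5] -3 is outermost — add 3 both sides, so sub: x = 0 or 8.

Answer: x ∈ {0, 8}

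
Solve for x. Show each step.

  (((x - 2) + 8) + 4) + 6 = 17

Step 1. [(((x - 2) + 8) + 4) + 6 = 17] 6 comes off first (subtract 6). So sub: ((x - 2) + 8) + 4 = 11.
Step 2. [((x - 2) + 8) + 4 = 11] 4 comes off first (subtract 4) ⇒ sub: (x - 2) + 8 = 7.
Step 3. [(x - 2) + 8 = 7] peel the +8: subtract 8 from each side. So sub: x - 2 = -1.
Step 4. [x - 2 = -1] the outer -2 inverts by adding 2 ⇒ sub: x = 1.

Answer: x ∈ {1}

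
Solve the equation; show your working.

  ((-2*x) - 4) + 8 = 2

Step 1. [((-2*x) - 4) + 8 = 2] subtract 8: x sits inside (… + 8). So sub: (-2*x) - 4 = -6.
Step 2. [(-2*x) - 4 = -6] add 4: x sits inside (… - 4), so sub: -2*x = -2.
Step 3. [-2*x = -2] divide by the outer -2 ⇒ div: x = 1.

Answer: x ∈ {1}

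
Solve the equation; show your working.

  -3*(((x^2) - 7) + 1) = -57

Step 1. [-3*(((x^2) - 7) + 1) = -57] LHS = -3·(…); ÷-3 both sides, so div: ((x^2) - 7) + 1 = 19.
Step 2. [((x^2) - 7) + 1 = 19] peel the +1: subtract 1 from each side. So sub: (x^2) - 7 = 18.
Step 3. [(x^2) - 7 = 18] 7 comes off first (add 7). So sub: x^2 = 25.
Step 4. [x^2 = 25] √ both sides: 25 ≥ 0 gives two branches, so sqrt: x = 5 or -5.

Answer: x ∈ {-5, 5}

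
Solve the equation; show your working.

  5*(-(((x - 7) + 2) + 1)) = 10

Step 1. [5*(-(((x - 7) + 2) + 1)) = 10] divide by the outer 5, so div: -(((x - 7) + 2) + 1) = 2.
Step 2. [-(((x - 7) + 2) + 1) = 2] leading − — multiply by −1 ⇒ neg: ((x - 7) + 2) + 1 = -2.
Step 3. [((x - 7) + 2) + 1 = -2] peel the +1: subtract 1 from each side ⇒ sub: (x - 7) + 2 = -3.
Step 4. [(x - 7) + 2 = -3] peel the +2: subtract 2 from each side. So sub: x - 7 = -5.
Step 5. [x - 7 = -5] add 7: x sits inside (… - 7). So sub: x = 2.

Answer: x ∈ {2}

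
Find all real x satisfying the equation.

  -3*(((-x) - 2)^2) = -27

Step 1. [-3*(((-x) - 2)^2) = -27] LHS = -3·(…); ÷-3 both sides. So div: ((-x) - 2)^2 = 9.
Step 2. [((-x) - 2)^2 = 9] 9 ≥ 0, LHS is (·)² — take ±√ ⇒ sqrt: (-x) - 2 = 3 or -3.
Step 3. [(-x) - 2 = 3 or -3] the outer -2 inverts by adding 2 ⇒ sub: -x = 5 or -1.
Step 4. [-x = 5 or -1] LHS negated; negate both sides ⇒ neg: x = -5 or 1.

Answer: x ∈ {-5, 1}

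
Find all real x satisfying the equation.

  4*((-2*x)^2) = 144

Step 1. [4*((-2*x)^2) = 144] 4 out front; divide by 4, so div: (-2*x)^2 = 36.
Step 2. [(-2*x)^2 = 36] √ both sides: 36 ≥ 0 gives two branches. So sqrt: -2*x = 6 or -6.
Step 3. [-2*x = 6 or -6] leading coefficient -2: divide by -2. So div: x = -3 or 3.

Answer: x ∈ {-3, 3}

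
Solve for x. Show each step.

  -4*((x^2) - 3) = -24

Step 1. [-4*((x^2) - 3) = -24] -4 out front; divide by -4, so div: (x^2) - 3 = 6.
Step 2. [(x^2) - 3 = 6] -3 is outermost — add 3 both sides ⇒ sub: x^2 = 9.
Step 3. [x^2 = 9] LHS squared, RHS 9 ≥ 0: apply √ (±). So sqrt: x = 3 or -3.

Answer: x ∈ {-3, 3}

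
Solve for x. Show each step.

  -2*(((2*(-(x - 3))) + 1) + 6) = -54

Step 1. [-2*(((2*(-(x - 3))) + 1) + 6) = -54] -2·(inner) — divide through by -2. So div: ((2*(-(x - 3))) + 1) + 6 = 27.
Step 2. [((2*(-(x - 3))) + 1) + 6 = 27] peel the +6: subtract 6 from each side ⇒ sub: (2*(-(x - 3))) + 1 = 21.
Step 3. [(2*(-(x - 3))) + 1 = 21] subtract 1: x sits inside (… + 1) ⇒ sub: 2*(-(x - 3)) = 20.
Step 4. [2*(-(x - 3)) = 20] LHS = 2·(…); ÷2 both sides, so div: -(x - 3) = 10.
Step 5. [-(x - 3) = 10] flip signs both sides ⇒ neg: x - 3 = -10.
Step 6. [x - 3 = -10] 3 comes off first (add 3), so sub: x = -7.

Answer: x ∈ {-7}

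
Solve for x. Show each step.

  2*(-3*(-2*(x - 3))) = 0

Step 1. [2*(-3*(-2*(x - 3))) = 0] LHS = 2·(…); ÷2 both sides. So div: -3*(-2*(x - 3)) = 0.
Step 2. [-3*(-2*(x - 3)) = 0] LHS = -3·(…); ÷-3 both sides, so div: -2*(x - 3) = 0.
Step 3. [-2*(x - 3) = 0] LHS = -2·(…); ÷-2 both sides, so div: x - 3 = 0.
Step 4. [x - 3 = 0] -3 is outermost — add 3 both sides ⇒ sub: x = 3.

Answer: x ∈ {3}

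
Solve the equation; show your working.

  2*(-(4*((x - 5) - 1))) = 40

Step 1. [2*(-(4*((x - 5) - 1))) = 40] 2 out front; divide by 2, so div: -(4*((x - 5) - 1)) = 20.
Step 2. [-(4*((x - 5) - 1)) = 20] leading − — multiply by −1 ⇒ neg: 4*((x - 5) - 1) = -20.
Step 3. [4*((x - 5) - 1) = -20] 4·(inner) — divide through by 4 ⇒ div: (x - 5) - 1 = -5.
Step 4. [(x - 5) - 1 = -5] -1 is outermost — add 1 both sides ⇒ sub: x - 5 = -4.
Step 5. [x - 5 = -4] peel the -5: add 5 from each side, so sub: x = 1.

Answer: x ∈ {1}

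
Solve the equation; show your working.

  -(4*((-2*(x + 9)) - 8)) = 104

Step 1. [-(4*((-2*(x + 9)) - 8)) = 104] LHS negated; negate both sides. So neg: 4*((-2*(x + 9)) - 8) = -104.
Step 2. [4*((-2*(x + 9)) - 8) = -104] 4·(inner) — divide through by 4 ⇒ div: (-2*(x + 9)) - 8 = -26.
Step 3. [(-2*(x + 9)) - 8 = -26] -2 divides every term; factor it out, so factor: (x + 9) + 4 = 13.
Step 4. [(x + 9) + 4 = 13] the outer +4 inverts by subtracting 4 ⇒ sub: x + 9 = 9.
Step 5. [x + 9 = 9] 9 comes off first (subtract 9). So sub: x = 0.

Answer: x ∈ {0}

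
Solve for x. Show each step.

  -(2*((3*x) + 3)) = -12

Step 1. [-(2*((3*x) + 3)) = -12] flip signs both sides, so neg: 2*((3*x) + 3) = 12.
Step 2. [2*((3*x) + 3) = 12] 2·(inner) — divide through by 2. So div: (3*x) + 3 = 6.
Step 3. [(3*x) + 3 = 6] the outer +3 inverts by subtracting 3 ⇒ sub: 3*x = 3.
Step 4. [3*x = 3] leading coefficient 3: divide by 3. So div: x = 1.

Answer: x ∈ {1}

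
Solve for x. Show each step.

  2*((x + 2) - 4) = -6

Step 1. [2*((x + 2) - 4) = -6] LHS = 2·(…); ÷2 both sides, so div: (x + 2) - 4 = -3.
Step 2. [(x + 2) - 4 = -3] the outer -4 inverts by adding 4 ⇒ sub: x + 2 = 1.
Step 3. [x + 2 = 1] +2 is outermost — subtract 2 both sides ⇒ sub: x = -1.

Answer: x ∈ {-1}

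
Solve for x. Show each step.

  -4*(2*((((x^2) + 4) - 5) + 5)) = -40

Step 1. [-4*(2*((((x^2) + 4) - 5) + 5)) = -40] -4 out front; divide by -4, so div: 2*((((x^2) + 4) - 5) + 5) = 10.
Step 2. [2*((((x^2) + 4) - 5) + 5) = 10] 2 out front; divide by 2. So div: (((x^2) + 4) - 5) + 5 = 5.
Step 3. [(((x^2) + 4) - 5) + 5 = 5] peel the +5: subtract 5 from each side, so sub: ((x^2) + 4) - 5 = 0.
Step 4. [((x^2) + 4) - 5 = 0] the outer -5 inverts by adding 5, so sub: (x^2) + 4 = 5.
Step 5. [(x^2) + 4 = 5] the outer +4 inverts by subtracting 4, so sub: x^2 = 1.
Step 6. [x^2 = 1] √ both sides: 1 ≥ 0 gives two branches ⇒ sqrt: x = 1 or -1.

Answer: x ∈ {-1, 1}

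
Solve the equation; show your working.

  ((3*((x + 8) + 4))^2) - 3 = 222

Step 1. [((3*((x + 8) + 4))^2) - 3 = 222] add 3: x sits inside (… - 3), so sub: (3*((x + 8) + 4))^2 = 225.
Step 2. [(3*((x + 8) + 4))^2 = 225] LHS squared, RHS 225 ≥ 0: apply √ (±) ⇒ sqrt: 3*((x + 8) + 4) = 15 or -15.
Step 3. [3*((x + 8) + 4) = 15 or -15] leading coefficient 3: divide by 3. So div: (x + 8) + 4 = 5 or -5.
Step 4. [(x + 8) + 4 = 5 or -5] 4 comes off first (subtract 4) ⇒ sub: x + 8 = 1 or -9.
Step 5. [x + 8 = 1 or -9] 8 comes off first (subtract 8). So sub: x = -7 or -17.

Answer: x ∈ {-17, -7}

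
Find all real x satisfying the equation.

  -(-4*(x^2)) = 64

Step 1. [-(-4*(x^2)) = 64] leading − — multiply by −1 ⇒ neg: -4*(x^2) = -64.
Step 2. [-4*(x^2) = -64] leading coefficient -4: divide by -4. So div: x^2 = 16.
Step 3. [x^2 = 16] √ both sides: 16 ≥ 0 gives two branches. So sqrt: x = 4 or -4.

Answer: x ∈ {-4, 4}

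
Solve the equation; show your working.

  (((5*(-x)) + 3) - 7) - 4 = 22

Step 1. [(((5*(-x)) + 3) - 7) - 4 = 22] the outer -4 inverts by adding 4. So sub: ((5*(-x)) + 3) - 7 = 26.
Step 2. [((5*(-x)) + 3) - 7 = 26] peel the -7: add 7 from each side ⇒ sub: (5*(-x)) + 3 = 33.
Step 3. [(5*(-x)) + 3 = 33] +3 is outermost — subtract 3 both sides, so sub: 5*(-x) = 30.
Step 4. [5*(-x) = 30] 5 out front; divide by 5 ⇒ div: -x = 6.
Step 5. [-x = 6] LHS negated; negate both sides, so neg: x = -6.

Answer: x ∈ {-6}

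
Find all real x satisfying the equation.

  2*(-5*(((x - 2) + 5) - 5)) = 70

Step 1. [2*(-5*(((x - 2) + 5) - 5)) = 70] leading coefficient 2: divide by 2. So div: -5*(((x - 2) + 5) - 5) = 35.
Step 2. [-5*(((x - 2) + 5) - 5) = 35] -5 out front; divide by -5 ⇒ div: ((x - 2) + 5) - 5 = -7.
Step 3. [((x - 2) + 5) - 5 = -7] the outer -5 inverts by adding 5. So sub: (x - 2) + 5 = -2.
Step 4. [(x - 2) + 5 = -2] +5 is outermost — subtract 5 both sides. So sub: x - 2 = -7.
Step 5. [x - 2 = -7] -2 is outermost — add 2 both sides, so sub: x = -5.

Answer: x ∈ {-5}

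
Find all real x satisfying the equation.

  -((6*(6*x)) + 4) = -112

Step 1. [-((6*(6*x)) + 4) = -112] flip signs both sides ⇒ neg: (6*(6*x)) + 4 = 112.
Step 2. [(6*(6*x)) + 4 = 112] 4 comes off first (subtract 4), so sub: 6*(6*x) = 108.
Step 3. [6*(6*x) = 108] 6·(inner) — divide through by 6 ⇒ div: 6*x = 18.
Step 4. [6*x = 18] 6 out front; divide by 6 ⇒ div: x = 3.

Answer: x ∈ {3}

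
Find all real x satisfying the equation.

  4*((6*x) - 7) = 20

Step 1. [4*((6*x) - 7) = 20] 4 out front; divide by 4 ⇒ div: (6*x) - 7 = 5.
Step 2. [(6*x) - 7 = 5] -7 is outermost — add 7 both sides. So sub: 6*x = 12.
Step 3. [6*x = 12] leading coefficient 6: divide by 6, so div: x = 2.

Answer: x ∈ {2}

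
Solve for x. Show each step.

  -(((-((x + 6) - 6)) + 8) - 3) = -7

Step 1. [-(((-((x + 6) - 6)) + 8) - 3) = -7] flip signs both sides ⇒ neg: ((-((x + 6) - 6)) + 8) - 3 = 7.
Step 2. [((-((x + 6) - 6)) + 8) - 3 = 7] add 3: x sits inside (… - 3) ⇒ sub: (-((x + 6) - 6)) + 8 = 10.
Step 3. [(-((x + 6) - 6)) + 8 = 10] +8 is outermost — subtract 8 both sides ⇒ sub: -((x + 6) - 6) = 2.
Step 4. [-((x + 6) - 6) = 2] leading − — multiply by −1 ⇒ neg: (x + 6) - 6 = -2.
Step 5. [(x + 6) - 6 = -2] -6 is outermost — add 6 both sides ⇒ sub: x + 6 = 4.
Step 6. [x + 6 = 4] subtract 6: x sits inside (… + 6). So sub: x = -2.

Answer: x ∈ {-2}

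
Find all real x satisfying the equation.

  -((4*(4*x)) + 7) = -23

Step 1. [-((4*(4*x)) + 7) = -23] flip signs both sides. So neg: (4*(4*x)) + 7 = 23.
Step 2. [(4*(4*x)) + 7 = 23] the outer +7 inverts by subtracting 7, so sub: 4*(4*x) = 16.
Step 3. [4*(4*x) = 16] leading coefficient 4: divide by 4. So div: 4*x = 4.
Step 4. [4*x = 4] divide by the outer 4 ⇒ div: x = 1.

Answer: x ∈ {1}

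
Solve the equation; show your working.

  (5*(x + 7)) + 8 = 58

Step 1. [(5*(x + 7)) + 8 = 58] +8 is outermost — subtract 8 both sides ⇒ sub: 5*(x + 7) = 50.
Step 2. [5*(x + 7) = 50] 5·(inner) — divide through by 5 ⇒ div: x + 7 = 10.
Step 3. [x + 7 = 10] subtract 7: x sits inside (… + 7), so sub: x = 3.

Answer: x ∈ {3}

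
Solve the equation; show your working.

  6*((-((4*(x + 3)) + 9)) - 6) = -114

Step 1. [6*((-((4*(x + 3)) + 9)) - 6) = -114] 6·(inner) — divide through by 6, so div: (-((4*(x + 3)) + 9)) - 6 = -19.
Step 2. [(-((4*(x + 3)) + 9)) - 6 = -19] 6 comes off first (add 6), so sub: -((4*(x + 3)) + 9) = -13.
Step 3. [-((4*(x + 3)) + 9) = -13] LHS negated; negate both sides ⇒ neg: (4*(x + 3)) + 9 = 13.
Step 4. [(4*(x + 3)) + 9 = 13] 9 comes off first (subtract 9) ⇒ sub: 4*(x + 3) = 4.
Step 5. [4*(x + 3) = 4] divide by the outer 4 ⇒ div: x + 3 = 1.
Step 6. [x + 3 = 1] subtract 3: x sits inside (… + 3). So sub: x = -2.

Answer: x ∈ {-2}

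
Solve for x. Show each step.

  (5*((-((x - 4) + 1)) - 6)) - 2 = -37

Step 1. [(5*((-((x - 4) + 1)) - 6)) - 2 = -37] -2 is outermost — add 2 both sides. So sub: 5*((-((x - 4) + 1)) - 6) = -35.
Step 2. [5*((-((x - 4) + 1)) - 6) = -35] 5 out front; divide by 5. So div: (-((x - 4) + 1)) - 6 = -7.
Step 3. [(-((x - 4) + 1)) - 6 = -7] -6 is outermost — add 6 both sides. So sub: -((x - 4) + 1) = -1.
Step 4. [-((x - 4) + 1) = -1] LHS negated; negate both sides ⇒ neg: (x - 4) + 1 = 1.
Step 5. [(x - 4) + 1 = 1] the outer +1 inverts by subtracting 1 ⇒ sub: x - 4 = 0.
Step 6. [x - 4 = 0] add 4: x sits inside (… - 4), so sub: x = 4.

Answer: x ∈ {4}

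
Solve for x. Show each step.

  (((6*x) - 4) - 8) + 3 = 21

Step 1. [(((6*x) - 4) - 8) + 3 = 21] +3 is outermost — subtract 3 both sides. So sub: ((6*x) - 4) - 8 = 18.
Step 2. [((6*x) - 4) - 8 = 18] -8 is outermost — add 8 both sides, so sub: (6*x) - 4 = 26.
Step 3. [(6*x) - 4 = 26] peel the -4: add 4 from each side. So sub: 6*x = 30.
Step 4. [6*x = 30] 6·(inner) — divide through by 6, so div: x = 5.

Answer: x ∈ {5}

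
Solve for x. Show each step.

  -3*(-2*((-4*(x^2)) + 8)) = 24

Step 1. [-3*(-2*((-4*(x^2)) + 8)) = 24] -3 out front; divide by -3 ⇒ div: -2*((-4*(x^2)) + 8) = -8.
Step 2. [-2*((-4*(x^2)) + 8) = -8] leading coefficient -2: divide by -2, so div: (-4*(x^2)) + 8 = 4.
Step 3. [(-4*(x^2)) + 8 = 4] -4 | LHS and -4 | 4: pull -4 out, so factor: (x^2) - 2 = -1.
Step 4. [(x^2) - 2 = -1] 2 comes off first (add 2) ⇒ sub: x^2 = 1.
Step 5. [x^2 = 1] √ both sides: 1 ≥ 0 gives two branches. So sqrt: x = 1 or -1.

Answer: x ∈ {-1, 1}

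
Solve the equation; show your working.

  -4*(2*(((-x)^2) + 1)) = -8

Step 1. [-4*(2*(((-x)^2) + 1)) = -8] -4 out front; divide by -4, so div: 2*(((-x)^2) + 1) = 2.
Step 2. [2*(((-x)^2) + 1) = 2] divide by the outer 2, so div: ((-x)^2) + 1 = 1.
Step 3. [((-x)^2) + 1 = 1] +1 is outermost — subtract 1 both sides. So sub: (-x)^2 = 0.
Step 4. [(-x)^2 = 0] LHS squared, RHS 0 ≥ 0: apply √ (±), so sqrt: -x = 0.
Step 5. [-x = 0] leading − — multiply by −1 ⇒ neg: x = 0.

Answer: x ∈ {0}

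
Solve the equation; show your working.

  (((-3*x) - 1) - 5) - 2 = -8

Step 1. [(((-3*x) - 1) - 5) - 2 = -8] -2 is outermost — add 2 both sides ⇒ sub: ((-3*x) - 1) - 5 = -6.
Step 2. [((-3*x) - 1) - 5 = -6] peel the -5: add 5 from each side ⇒ sub: (-3*x) - 1 = -1.
Step 3. [(-3*x) - 1 = -1] peel the -1: add 1 from each side, so sub: -3*x = 0.
Step 4. [-3*x = 0] divide by the outer -3, so div: x = 0.

Answer: x ∈ {0}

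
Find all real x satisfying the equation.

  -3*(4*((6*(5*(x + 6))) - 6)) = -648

Step 1. [-3*(4*((6*(5*(x + 6))) - 6)) = -648] leading coefficient -3: divide by -3, so div: 4*((6*(5*(x + 6))) - 6) = 216.
Step 2. [4*((6*(5*(x + 6))) - 6) = 216] 4 out front; divide by 4 ⇒ div: (6*(5*(x + 6))) - 6 = 54.
Step 3. [(6*(5*(x + 6))) - 6 = 54] peel the -6: add 6 from each side, so sub: 6*(5*(x + 6)) = 60.
Step 4. [6*(5*(x + 6)) = 60] leading coefficient 6: divide by 6, so div: 5*(x + 6) = 10.
Step 5. [5*(x + 6) = 10] 5 out front; divide by 5, so div: x + 6 = 2.
Step 6. [x + 6 = 2] +6 is outermost — subtract 6 both sides. So sub: x = -4.

Answer: x ∈ {-4}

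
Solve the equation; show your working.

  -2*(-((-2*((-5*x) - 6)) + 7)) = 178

Step 1. [-2*(-((-2*((-5*x) - 6)) + 7)) = 178] -2·(inner) — divide through by -2, so div: -((-2*((-5*x) - 6)) + 7) = -89.
Step 2. [-((-2*((-5*x) - 6)) + 7) = -89] leading − — multiply by −1 ⇒ neg: (-2*((-5*x) - 6)) + 7 = 89.
Step 3. [(-2*((-5*x) - 6)) + 7 = 89] +7 is outermost — subtract 7 both sides ⇒ sub: -2*((-5*x) - 6) = 82.
Step 4. [-2*((-5*x) - 6) = 82] -2 out front; divide by -2 ⇒ div: (-5*x) - 6 = -41.
Step 5. [(-5*x) - 6 = -41] 6 comes off first (add 6) ⇒ sub: -5*x = -35.
Step 6. [-5*x = -35] LHS = -5·(…); ÷-5 both sides. So div: x = 7.

Answer: x ∈ {7}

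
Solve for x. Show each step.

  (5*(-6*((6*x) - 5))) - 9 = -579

Step 1. [(5*(-6*((6*x) - 5))) - 9 = -579] the outer -9 inverts by adding 9 ⇒ sub: 5*(-6*((6*x) - 5)) = -570.
Step 2. [5*(-6*((6*x) - 5)) = -570] 5 out front; divide by 5. So div: -6*((6*x) - 5) = -114.
Step 3. [-6*((6*x) - 5) = -114] LHS = -6·(…); ÷-6 both sides. So div: (6*x) - 5 = 19.
Step 4. [(6*x) - 5 = 19] 5 comes off first (add 5) ⇒ sub: 6*x = 24.
Step 5. [6*x = 24] 6 out front; divide by 6. So div: x = 4.

Answer: x ∈ {4}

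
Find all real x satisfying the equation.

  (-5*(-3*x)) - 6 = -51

Step 1. [(-5*(-3*x)) - 6 = -51] peel the -6: add 6 from each side. So sub: -5*(-3*x) = -45.
Step 2. [-5*(-3*x) = -45] -5 out front; divide by -5, so div: -3*x = 9.
Step 3. [-3*x = 9] LHS = -3·(…); ÷-3 both sides. So div: x = -3.

Answer: x ∈ {-3}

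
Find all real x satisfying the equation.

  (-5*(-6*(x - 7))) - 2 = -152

Step 1. [(-5*(-6*(x - 7))) - 2 = -152] -2 is outermost — add 2 both sides ⇒ sub: -5*(-6*(x - 7)) = -150.
Step 2. [-5*(-6*(x - 7)) = -150] -5·(inner) — divide through by -5, so div: -6*(x - 7) = 30.
Step 3. [-6*(x - 7) = 30] leading coefficient -6: divide by -6 ⇒ div: x - 7 = -5.
Step 4. [x - 7 = -5] add 7: x sits inside (… - 7). So sub: x = 2.

Answer: x ∈ {2}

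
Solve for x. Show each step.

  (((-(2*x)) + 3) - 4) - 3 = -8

Step 1. [(((-(2*x)) + 3) - 4) - 3 = -8] peel the -3: add 3 from each side ⇒ sub: ((-(2*x)) + 3) - 4 = -5.
Step 2. [((-(2*x)) + 3) - 4 = -5] peel the -4: add 4 from each side. So sub: (-(2*x)) + 3 = -1.
Step 3. [(-(2*x)) + 3 = -1] peel the +3: subtract 3 from each side, so sub: -(2*x) = -4.
Step 4. [-(2*x) = -4] LHS negated; negate both sides ⇒ neg: 2*x = 4.
Step 5. [2*x = 4] 2·(inner) — divide through by 2. So div: x = 2.

Answer: x ∈ {2}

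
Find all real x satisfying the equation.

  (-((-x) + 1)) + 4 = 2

Step 1. [(-((-x) + 1)) + 4 = 2] the outer +4 inverts by subtracting 4. So sub: -((-x) + 1) = -2.
Step 2. [-((-x) + 1) = -2] flip signs both sides. So neg: (-x) + 1 = 2.
Step 3. [(-x) + 1 = 2] the outer +1 inverts by subtracting 1. So sub: -x = 1.
Step 4. [-x = 1] flip signs both sides, so neg: x = -1.

Answer: x ∈ {-1}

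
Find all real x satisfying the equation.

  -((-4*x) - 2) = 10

Step 1. [-((-4*x) - 2) = 10] flip signs both sides, so neg: (-4*x) - 2 = -10.
Step 2. [(-4*x) - 2 = -10] peel the -2: add 2 from each side ⇒ sub: -4*x = -8.
Step 3. [-4*x = -8] leading coefficient -4: divide by -4, so div: x = 2.

Answer: x ∈ {2}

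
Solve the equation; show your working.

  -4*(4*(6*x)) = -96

Step 1. [-4*(4*(6*x)) = -96] leading coefficient -4: divide by -4. So div: 4*(6*x) = 24.
Step 2. [4*(6*x) = 24] leading coefficient 4: divide by 4. So div: 6*x = 6.
Step 3. [6*x = 6] leading coefficient 6: divide by 6, so div: x = 1.

Answer: x ∈ {1}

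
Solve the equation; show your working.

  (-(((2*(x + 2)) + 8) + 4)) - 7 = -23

Step 1. [(-(((2*(x + 2)) + 8) + 4)) - 7 = -23] 7 comes off first (add 7), so sub: -(((2*(x + 2)) + 8) + 4) = -16.
Step 2. [-(((2*(x + 2)) + 8) + 4) = -16] LHS negated; negate both sides ⇒ neg: ((2*(x + 2)) + 8) + 4 = 16.
Step 3. [((2*(x + 2)) + 8) + 4 = 16] the outer +4 inverts by subtracting 4. So sub: (2*(x + 2)) + 8 = 12.
Step 4. [(2*(x + 2)) + 8 = 12] 2 | LHS and 2 | 12: pull 2 out ⇒ factor: (x + 2) + 4 = 6.
Step 5. [(x + 2) + 4 = 6] +4 is outermost — subtract 4 both sides, so sub: x + 2 = 2.
Step 6. [x + 2 = 2] +2 is outermost — subtract 2 both sides, so sub: x = 0.

Answer: x ∈ {0}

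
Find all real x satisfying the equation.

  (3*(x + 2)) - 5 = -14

Step 1. [(3*(x + 2)) - 5 = -14] -5 is outermost — add 5 both sides. So sub: 3*(x + 2) = -9.
Step 2. [3*(x + 2) = -9] divide by the outer 3 ⇒ div: x + 2 = -3.
Step 3. [x + 2 = -3] 2 comes off first (subtract 2), so sub: x = -5.

Answer: x ∈ {-5}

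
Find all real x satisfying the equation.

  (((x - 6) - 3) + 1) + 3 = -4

Step 1. [(((x - 6) - 3) + 1) + 3 = -4] peel the +3: subtract 3 from each side. So sub: ((x - 6) - 3) + 1 = -7.
Step 2. [((x - 6) - 3) + 1 = -7] the outer +1 inverts by subtracting 1 ⇒ sub: (x - 6) - 3 = -8.
Step 3. [(x - 6) - 3 = -8] add 3: x sits inside (… - 3). So sub: x - 6 = -5.
Step 4. [x - 6 = -5] peel the -6: add 6 from each side. So sub: x = 1.

Answer: x ∈ {1}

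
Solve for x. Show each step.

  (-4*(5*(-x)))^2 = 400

Step 1. [(-4*(5*(-x)))^2 = 400] √ both sides: 400 ≥ 0 gives two branches. So sqrt: -4*(5*(-x)) = 20 or -20.
Step 2. [-4*(5*(-x)) = 20 or -20] LHS = -4·(…); ÷-4 both sides. So div: 5*(-x) = -5 or 5.
Step 3. [5*(-x) = -5 or 5] 5 out front; divide by 5. So div: -x = -1 or 1.
Step 4. [-x = -1 or 1] flip signs both sides. So neg: x = 1 or -1.

Answer: x ∈ {-1, 1}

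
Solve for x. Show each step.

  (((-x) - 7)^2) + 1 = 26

Step 1. [(((-x) - 7)^2) + 1 = 26] +1 is outermost — subtract 1 both sides, so sub: ((-x) - 7)^2 = 25.
Step 2. [((-x) - 7)^2 = 25] 25 ≥ 0, LHS is (·)² — take ±√ ⇒ sqrt: (-x) - 7 = 5 or -5.
Step 3. [(-x) - 7 = 5 or -5] peel the -7: add 7 from each side, so sub: -x = 12 or 2.
Step 4. [-x = 12 or 2] leading − — multiply by −1. So neg: x = -12 or -2.

Answer: x ∈ {-12, -2}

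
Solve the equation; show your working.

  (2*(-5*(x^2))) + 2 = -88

Step 1. [(2*(-5*(x^2))) + 2 = -88] peel the +2: subtract 2 from each side, so sub: 2*(-5*(x^2)) = -90.
Step 2. [2*(-5*(x^2)) = -90] 2·(inner) — divide through by 2. So div: -5*(x^2) = -45.
Step 3. [-5*(x^2) = -45] leading coefficient -5: divide by -5, so div: x^2 = 9.
Step 4. [x^2 = 9] LHS squared, RHS 9 ≥ 0: apply √ (±), so sqrt: x = 3 or -3.

Answer: x ∈ {-3, 3}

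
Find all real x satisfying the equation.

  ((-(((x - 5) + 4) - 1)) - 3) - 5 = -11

Step 1. [((-(((x - 5) + 4) - 1)) - 3) - 5 = -11] the outer -5 inverts by adding 5 ⇒ sub: (-(((x - 5) + 4) - 1)) - 3 = -6.
Step 2. [(-(((x - 5) + 4) - 1)) - 3 = -6] the outer -3 inverts by adding 3. So sub: -(((x - 5) + 4) - 1) = -3.
Step 3. [-(((x - 5) + 4) - 1) = -3] leading − — multiply by −1. So neg: ((x - 5) + 4) - 1 = 3.
Step 4. [((x - 5) + 4) - 1 = 3] peel the -1: add 1 from each side ⇒ sub: (x - 5) + 4 = 4.
Step 5. [(x - 5) + 4 = 4] +4 is outermost — subtract 4 both sides ⇒ sub: x - 5 = 0.
Step 6. [x - 5 = 0] the outer -5 inverts by adding 5. So sub: x = 5.

Answer: x ∈ {5}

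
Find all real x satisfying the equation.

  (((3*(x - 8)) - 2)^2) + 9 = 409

Step 1. [(((3*(x - 8)) - 2)^2) + 9 = 409] +9 is outermost — subtract 9 both sides, so sub: ((3*(x - 8)) - 2)^2 = 400.
Step 2. [((3*(x - 8)) - 2)^2 = 400] LHS squared, RHS 400 ≥ 0: apply √ (±). So sqrt: (3*(x - 8)) - 2 = 20 or -20.
Step 3. [(3*(x - 8)) - 2 = 20 or -20] add 2: x sits inside (… - 2) ⇒ sub: 3*(x - 8) = 22 or -18.
Step 4. [3*(x - 8) = 22 or -18] leading coefficient 3: divide by 3. So div: x - 8 = 22/3 or -6.
Step 5. [x - 8 = 22/3 or -6] add 8: x sits inside (… - 8) ⇒ sub: x = 46/3 or 2.

Answer: x ∈ {2, 46/3}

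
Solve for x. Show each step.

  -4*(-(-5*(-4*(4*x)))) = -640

Step 1. [-4*(-(-5*(-4*(4*x)))) = -640] -4 out front; divide by -4 ⇒ div: -(-5*(-4*(4*x))) = 160.
Step 2. [-(-5*(-4*(4*x))) = 160] flip signs both sides ⇒ neg: -5*(-4*(4*x)) = -160.
Step 3. [-5*(-4*(4*x)) = -160] -5 out front; divide by -5. So div: -4*(4*x) = 32.
Step 4. [-4*(4*x) = 32] LHS = -4·(…); ÷-4 both sides ⇒ div: 4*x = -8.
Step 5. [4*x = -8] 4 out front; divide by 4, so div: x = -2.

Answer: x ∈ {-2}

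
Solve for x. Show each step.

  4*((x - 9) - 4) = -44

Step 1. [4*((x - 9) - 4) = -44] 4·(inner) — divide through by 4 ⇒ div: (x - 9) - 4 = -11.
Step 2. [(x - 9) - 4 = -11] add 4: x sits inside (… - 4). So sub: x - 9 = -7.
Step 3. [x - 9 = -7] the outer -9 inverts by adding 9 ⇒ sub: x = 2.

Answer: x ∈ {2}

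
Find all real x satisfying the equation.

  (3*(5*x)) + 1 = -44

Step 1. [(3*(5*x)) + 1 = -44] 1 comes off first (subtract 1) ⇒ sub: 3*(5*x) = -45.
Step 2. [3*(5*x) = -45] leading coefficient 3: divide by 3. So div: 5*x = -15.
Step 3. [5*x = -15] 5·(inner) — divide through by 5. So div: x = -3.

Answer: x ∈ {-3}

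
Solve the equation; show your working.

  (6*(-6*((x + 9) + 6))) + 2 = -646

Step 1. [(6*(-6*((x + 9) + 6))) + 2 = -646] peel the +2: subtract 2 from each side. So sub: 6*(-6*((x + 9) + 6)) = -648.
Step 2. [6*(-6*((x + 9) + 6)) = -648] LHS = 6·(…); ÷6 both sides ⇒ div: -6*((x + 9) + 6) = -108.
Step 3. [-6*((x + 9) + 6) = -108] LHS = -6·(…); ÷-6 both sides ⇒ div: (x + 9) + 6 = 18.
Step 4. [(x + 9) + 6 = 18] 6 comes off first (subtract 6) ⇒ sub: x + 9 = 12.
Step 5. [x + 9 = 12] the outer +9 inverts by subtracting 9. So sub: x = 3.

Answer: x ∈ {3}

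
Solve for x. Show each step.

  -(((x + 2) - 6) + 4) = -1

Step 1. [-(((x + 2) - 6) + 4) = -1] flip signs both sides, so neg: ((x + 2) - 6) + 4 = 1.
Step 2. [((x + 2) - 6) + 4 = 1] 4 comes off first (subtract 4), so sub: (x + 2) - 6 = -3.
Step 3. [(x + 2) - 6 = -3] 6 comes off first (add 6), so sub: x + 2 = 3.
Step 4. [x + 2 = 3] the outer +2 inverts by subtracting 2, so sub: x = 1.

Answer: x ∈ {1}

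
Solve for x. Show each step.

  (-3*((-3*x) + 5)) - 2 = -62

Step 1. [(-3*((-3*x) + 5)) - 2 = -62] 2 comes off first (add 2) ⇒ sub: -3*((-3*x) + 5) = -60.
Step 2. [-3*((-3*x) + 5) = -60] -3 out front; divide by -3. So div: (-3*x) + 5 = 20.
Step 3. [(-3*x) + 5 = 20] peel the +5: subtract 5 from each side ⇒ sub: -3*x = 15.
Step 4. [-3*x = 15] divide by the outer -3 ⇒ div: x = -5.

Answer: x ∈ {-5}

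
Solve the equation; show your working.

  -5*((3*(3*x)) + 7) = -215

Step 1. [-5*((3*(3*x)) + 7) = -215] divide by the outer -5, so div: (3*(3*x)) + 7 = 43.
Step 2. [(3*(3*x)) + 7 = 43] subtract 7: x sits inside (… + 7) ⇒ sub: 3*(3*x) = 36.
Step 3. [3*(3*x) = 36] 3 out front; divide by 3. So div: 3*x = 12.
Step 4. [3*x = 12] 3 out front; divide by 3, so div: x = 4.

Answer: x ∈ {4}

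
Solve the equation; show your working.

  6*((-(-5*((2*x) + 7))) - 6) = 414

Step 1. [6*((-(-5*((2*x) + 7))) - 6) = 414] 6·(inner) — divide through by 6, so div: (-(-5*((2*x) + 7))) - 6 = 69.
Step 2. [(-(-5*((2*x) + 7))) - 6 = 69] -6 is outermost — add 6 both sides. So sub: -(-5*((2*x) + 7)) = 75.
Step 3. [-(-5*((2*x) + 7)) = 75] leading − — multiply by −1. So neg: -5*((2*x) + 7) = -75.
Step 4. [-5*((2*x) + 7) = -75] -5·(inner) — divide through by -5, so div: (2*x) + 7 = 15.
Step 5. [(2*x) + 7 = 15] 7 comes off first (subtract 7) ⇒ sub: 2*x = 8.
Step 6. [2*x = 8] LHS = 2·(…); ÷2 both sides, so div: x = 4.

Answer: x ∈ {4}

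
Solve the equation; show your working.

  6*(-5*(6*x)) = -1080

Step 1. [6*(-5*(6*x)) = -1080] 6 out front; divide by 6 ⇒ div: -5*(6*x) = -180.
Step 2. [-5*(6*x) = -180] -5 out front; divide by -5. So div: 6*x = 36.
Step 3. [6*x = 36] leading coefficient 6: divide by 6, so div: x = 6.

Answer: x ∈ {6}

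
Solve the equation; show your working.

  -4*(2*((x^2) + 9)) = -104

Step 1. [-4*(2*((x^2) + 9)) = -104] -4 out front; divide by -4 ⇒ div: 2*((x^2) + 9) = 26.
Step 2. [2*((x^2) + 9) = 26] 2 out front; divide by 2 ⇒ div: (x^2) + 9 = 13.
Step 3. [(x^2) + 9 = 13] peel the +9: subtract 9 from each side. So sub: x^2 = 4.
Step 4. [x^2 = 4] √ both sides: 4 ≥ 0 gives two branches ⇒ sqrt: x = 2 or -2.

Answer: x ∈ {-2, 2}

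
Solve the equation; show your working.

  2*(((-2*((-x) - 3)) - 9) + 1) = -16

Step 1. [2*(((-2*((-x) - 3)) - 9) + 1) = -16] LHS = 2·(…); ÷2 both sides ⇒ div: ((-2*((-x) - 3)) - 9) + 1 = -8.
Step 2. [((-2*((-x) - 3)) - 9) + 1 = -8] the outer +1 inverts by subtracting 1. So sub: (-2*((-x) - 3)) - 9 = -9.
Step 3. [(-2*((-x) - 3)) - 9 = -9] peel the -9: add 9 from each side ⇒ sub: -2*((-x) - 3) = 0.
Step 4. [-2*((-x) - 3) = 0] LHS = -2·(…); ÷-2 both sides, so div: (-x) - 3 = 0.
Step 5. [(-x) - 3 = 0] the outer -3 inverts by adding 3 ⇒ sub: -x = 3.
Step 6. [-x = 3] flip signs both sides ⇒ neg: x = -3.

Answer: x ∈ {-3}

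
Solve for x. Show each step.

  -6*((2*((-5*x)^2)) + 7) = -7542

Step 1. [-6*((2*((-5*x)^2)) + 7) = -7542] -6·(inner) — divide through by -6 ⇒ div: (2*((-5*x)^2)) + 7 = 1257.
Step 2. [(2*((-5*x)^2)) + 7 = 1257] +7 is outermost — subtract 7 both sides. So sub: 2*((-5*x)^2) = 1250.
Step 3. [2*((-5*x)^2) = 1250] 2 out front; divide by 2. So div: (-5*x)^2 = 625.
Step 4. [(-5*x)^2 = 625] LHS squared, RHS 625 ≥ 0: apply √ (±), so sqrt: -5*x = 25 or -25.
Step 5. [-5*x = 25 or -25] leading coefficient -5: divide by -5, so div: x = -5 or 5.

Answer: x ∈ {-5, 5}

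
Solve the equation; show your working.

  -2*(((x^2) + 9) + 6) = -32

Step 1. [-2*(((x^2) + 9) + 6) = -32] leading coefficient -2: divide by -2. So div: ((x^2) + 9) + 6 = 16.
Step 2. [((x^2) + 9) + 6 = 16] peel the +6: subtract 6 from each side ⇒ sub: (x^2) + 9 = 10.
Step 3. [(x^2) + 9 = 10] the outer +9 inverts by subtracting 9 ⇒ sub: x^2 = 1.
Step 4. [x^2 = 1] √ both sides: 1 ≥ 0 gives two branches, so sqrt: x = 1 or -1.

Answer: x ∈ {-1, 1}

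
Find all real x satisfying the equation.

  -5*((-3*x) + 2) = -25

Step 1. [-5*((-3*x) + 2) = -25] leading coefficient -5: divide by -5. So div: (-3*x) + 2 = 5.
Step 2. [(-3*x) + 2 = 5] 2 comes off first (subtract 2). So sub: -3*x = 3.
Step 3. [-3*x = 3] -3 out front; divide by -3, so div: x = -1.

Answer: x ∈ {-1}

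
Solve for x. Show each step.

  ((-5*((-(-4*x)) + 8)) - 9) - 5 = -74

Step 1. [((-5*((-(-4*x)) + 8)) - 9) - 5 = -74] peel the -5: add 5 from each side, so sub: (-5*((-(-4*x)) + 8)) - 9 = -69.
Step 2. [(-5*((-(-4*x)) + 8)) - 9 = -69] peel the -9: add 9 from each side ⇒ sub: -5*((-(-4*x)) + 8) = -60.
Step 3. [-5*((-(-4*x)) + 8) = -60] LHS = -5·(…); ÷-5 both sides. So div: (-(-4*x)) + 8 = 12.
Step 4. [(-(-4*x)) + 8 = 12] +8 is outermost — subtract 8 both sides ⇒ sub: -(-4*x) = 4.
Step 5. [-(-4*x) = 4] LHS negated; negate both sides. So neg: -4*x = -4.
Step 6. [-4*x = -4] LHS = -4·(…); ÷-4 both sides. So div: x = 1.

Answer: x ∈ {1}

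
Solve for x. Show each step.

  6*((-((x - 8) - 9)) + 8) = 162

Step 1. [6*((-((x - 8) - 9)) + 8) = 162] 6·(inner) — divide through by 6, so div: (-((x - 8) - 9)) + 8 = 27.
Step 2. [(-((x - 8) - 9)) + 8 = 27] +8 is outermost — subtract 8 both sides. So sub: -((x - 8) - 9) = 19.
Step 3. [-((x - 8) - 9) = 19] flip signs both sides, so neg: (x - 8) - 9 = -19.
Step 4. [(x - 8) - 9 = -19] -9 is outermost — add 9 both sides. So sub: x - 8 = -10.
Step 5. [x - 8 = -10] -8 is outermost — add 8 both sides. So sub: x = -2.

Answer: x ∈ {-2}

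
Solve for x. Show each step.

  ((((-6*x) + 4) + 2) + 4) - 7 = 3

Step 1. [((((-6*x) + 4) + 2) + 4) - 7 = 3] 7 comes off first (add 7), so sub: (((-6*x) + 4) + 2) + 4 = 10.
Step 2. [(((-6*x) + 4) + 2) + 4 = 10] subtract 4: x sits inside (… + 4) ⇒ sub: ((-6*x) + 4) + 2 = 6.
Step 3. [((-6*x) + 4) + 2 = 6] +2 is outermost — subtract 2 both sides ⇒ sub: (-6*x) + 4 = 4.
Step 4. [(-6*x) + 4 = 4] 4 comes off first (subtract 4), so sub: -6*x = 0.
Step 5. [-6*x = 0] divide by the outer -6, so div: x = 0.

Answer: x ∈ {0}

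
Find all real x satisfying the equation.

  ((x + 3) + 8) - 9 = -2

Step 1. [((x + 3) + 8) - 9 = -2] 9 comes off first (add 9), so sub: (x + 3) + 8 = 7.
Step 2. [(x + 3) + 8 = 7] subtract 8: x sits inside (… + 8), so sub: x + 3 = -1.
Step 3. [x + 3 = -1] the outer +3 inverts by subtracting 3, so sub: x = -4.

Answer: x ∈ {-4}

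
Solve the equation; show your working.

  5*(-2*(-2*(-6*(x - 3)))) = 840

Step 1. [5*(-2*(-2*(-6*(x - 3)))) = 840] LHS = 5·(…); ÷5 both sides, so div: -2*(-2*(-6*(x - 3))) = 168.
Step 2. [-2*(-2*(-6*(x - 3))) = 168] -2·(inner) — divide through by -2 ⇒ div: -2*(-6*(x - 3)) = -84.
Step 3. [-2*(-6*(x - 3)) = -84] -2·(inner) — divide through by -2, so div: -6*(x - 3) = 42.
Step 4. [-6*(x - 3) = 42] -6·(inner) — divide through by -6, so div: x - 3 = -7.
Step 5. [x - 3 = -7] add 3: x sits inside (… - 3). So sub: x = -4.

Answer: x ∈ {-4}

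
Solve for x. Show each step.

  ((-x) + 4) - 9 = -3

Step 1. [((-x) + 4) - 9 = -3] 9 comes off first (add 9), so sub: (-x) + 4 = 6.
Step 2. [(-x) + 4 = 6] the outer +4 inverts by subtracting 4, so sub: -x = 2.
Step 3. [-x = 2] LHS negated; negate both sides, so neg: x = -2.

Answer: x ∈ {-2}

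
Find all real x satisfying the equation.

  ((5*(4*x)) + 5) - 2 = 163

Step 1. [((5*(4*x)) + 5) - 2 = 163] the outer -2 inverts by adding 2. So sub: (5*(4*x)) + 5 = 165.
Step 2. [(5*(4*x)) + 5 = 165] 5 divides every term; factor it out ⇒ factor: (4*x) + 1 = 33.
Step 3. [(4*x) + 1 = 33] the outer +1 inverts by subtracting 1, so sub: 4*x = 32.
Step 4. [4*x = 32] divide by the outer 4. So div: x = 8.

Answer: x ∈ {8}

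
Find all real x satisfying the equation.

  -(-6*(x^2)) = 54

Step 1. [-(-6*(x^2)) = 54] LHS negated; negate both sides, so neg: -6*(x^2) = -54.
Step 2. [-6*(x^2) = -54] leading coefficient -6: divide by -6. So div: x^2 = 9.
Step 3. [x^2 = 9] LHS squared, RHS 9 ≥ 0: apply √ (±), so sqrt: x = 3 or -3.

Answer: x ∈ {-3, 3}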